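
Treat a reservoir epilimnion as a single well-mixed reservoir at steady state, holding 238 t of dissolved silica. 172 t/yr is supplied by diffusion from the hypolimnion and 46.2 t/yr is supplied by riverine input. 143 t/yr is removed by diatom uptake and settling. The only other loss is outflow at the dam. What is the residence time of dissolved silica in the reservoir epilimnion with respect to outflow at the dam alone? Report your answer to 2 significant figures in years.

3.2 yr

At steady state ΣF_in = ΣF_out.
ΣF_in = 172 + 46.2 = 218.20 t/yr.
Outflow at the dam flux = ΣF_in − (143) = 218.20 − 143.0 = 75.20 t/yr.
τ = M / F = 238 / 75.20 = 3.165 yr.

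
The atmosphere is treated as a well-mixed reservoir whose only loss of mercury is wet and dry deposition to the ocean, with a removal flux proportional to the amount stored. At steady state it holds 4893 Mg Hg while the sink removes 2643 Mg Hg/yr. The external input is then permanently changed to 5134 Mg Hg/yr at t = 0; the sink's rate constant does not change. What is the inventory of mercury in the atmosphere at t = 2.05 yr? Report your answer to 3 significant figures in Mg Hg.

7980 Mg Hg

Residence time τ = M₀/F₀ = 1.851 yr. The eventual steady state is M_∞ = M₀·(F₁/F₀) = 4893 × 5134/2643 = 9504.6 Mg Hg.
The anomaly ΔM(t) = M(t) − M_∞ decays as ΔM₀·e^(−t/τ) with ΔM₀ = 4893 − 9504.6 = −4612 Mg Hg.
At t = 2.05 yr, e^(−t/τ) = e^(−1.107) = 0.3304, so ΔM = −1524 Mg Hg and M = 9504.6 − 1524 = 7980.7 Mg Hg.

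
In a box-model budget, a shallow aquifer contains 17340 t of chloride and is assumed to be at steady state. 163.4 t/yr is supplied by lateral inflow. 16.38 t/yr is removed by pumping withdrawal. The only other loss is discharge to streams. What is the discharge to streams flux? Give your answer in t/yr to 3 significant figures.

147 t/yr

At steady state ΣF_in = ΣF_out.
ΣF_in = 163.40 t/yr.
Discharge to streams flux = ΣF_in − (16.38) = 163.40 − 16.38 = 147.0 t/yr.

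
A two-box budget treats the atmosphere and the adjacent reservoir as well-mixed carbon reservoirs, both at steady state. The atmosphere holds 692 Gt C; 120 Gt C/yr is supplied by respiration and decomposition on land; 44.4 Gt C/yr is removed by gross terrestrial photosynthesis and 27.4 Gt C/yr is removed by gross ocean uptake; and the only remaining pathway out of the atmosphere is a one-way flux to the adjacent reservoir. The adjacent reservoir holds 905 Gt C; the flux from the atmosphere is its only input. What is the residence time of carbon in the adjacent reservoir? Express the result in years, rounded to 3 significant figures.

Balance the atmosphere: ΣF_in = 120.00 Gt C/yr.
Flux to the adjacent reservoir = ΣF_in − (44.4 + 27.4) = 48.200 Gt C/yr.
At steady state the output of the adjacent reservoir equals its input, 48.200 Gt C/yr.
τ = M / F = 905 / 48.200 = 18.78 yr.

18.8 yr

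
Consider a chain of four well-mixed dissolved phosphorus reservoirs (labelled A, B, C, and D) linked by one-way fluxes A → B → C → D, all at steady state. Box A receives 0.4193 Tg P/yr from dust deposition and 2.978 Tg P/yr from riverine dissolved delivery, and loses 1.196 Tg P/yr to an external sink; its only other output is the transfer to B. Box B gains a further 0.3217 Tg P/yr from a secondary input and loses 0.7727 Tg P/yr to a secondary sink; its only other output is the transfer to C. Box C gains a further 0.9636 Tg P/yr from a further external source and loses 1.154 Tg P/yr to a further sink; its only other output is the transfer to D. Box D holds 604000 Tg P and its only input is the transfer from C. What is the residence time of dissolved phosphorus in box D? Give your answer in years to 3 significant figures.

Box A: F(A→B) = (0.4193 + 2.978) − 1.196 = 2.2013 Tg P/yr.
Box B: F(B→C) = (2.2013 + 0.3217) − 0.7727 = 1.7503 Tg P/yr.
Box C: F(C→D) = (1.7503 + 0.9636) − 1.154 = 1.5599 Tg P/yr.
Box D throughput = its input = 1.5599 Tg P/yr; τ = 604000 / 1.5599 = 387200 yr.

387000 yr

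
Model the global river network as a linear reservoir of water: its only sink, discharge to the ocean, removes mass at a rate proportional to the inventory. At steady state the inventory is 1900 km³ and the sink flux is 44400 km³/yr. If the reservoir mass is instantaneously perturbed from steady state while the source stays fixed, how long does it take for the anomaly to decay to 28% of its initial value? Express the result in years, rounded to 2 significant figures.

0.054 yr

For a linear reservoir the anomaly decays as exp(−t/τ) with τ = M/F = 1900/44400 = 0.04279 yr.
exp(−t/τ) = 0.28 ⇒ t = −τ ln(0.28) = 0.04279 × 1.273 = 0.05447 yr.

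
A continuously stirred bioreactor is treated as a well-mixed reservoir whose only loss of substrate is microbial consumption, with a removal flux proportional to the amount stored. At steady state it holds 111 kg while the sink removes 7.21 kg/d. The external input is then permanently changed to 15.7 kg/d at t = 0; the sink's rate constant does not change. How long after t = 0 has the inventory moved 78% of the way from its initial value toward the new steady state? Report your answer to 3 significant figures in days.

τ = M₀/F₀ = 111/7.21 = 15.40 d.
The remaining gap fraction is e^(−t/τ); 78% covered ⇒ e^(−t/τ) = 0.220.
t = −τ ln(0.220) = 15.40 × 1.514 = 23.31 d.

23.3 d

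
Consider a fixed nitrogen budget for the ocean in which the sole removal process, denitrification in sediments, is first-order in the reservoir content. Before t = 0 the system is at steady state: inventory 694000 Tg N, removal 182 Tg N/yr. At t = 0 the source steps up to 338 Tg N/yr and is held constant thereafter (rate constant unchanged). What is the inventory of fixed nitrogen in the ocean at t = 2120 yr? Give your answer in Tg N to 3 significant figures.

948000 Tg N

The sink rate constant is k = F₀/M₀ = 182/694000 = 0.0002622 yr⁻¹.
Solving dM/dt = F₁ − kM with M(0) = M₀ gives M(t) = F₁/k + (M₀ − F₁/k)·e^(−kt).
F₁/k = 338/0.0002622 = 1.2889×10^6 Tg N; kt = 0.0002622 × 2120 = 0.5560, e^(−kt) = 0.5735.
M(2120) = 1.2889×10^6 + (694000 − 1.2889×10^6) × 0.5735 = 1.2889×10^6 − 341200 = 947700 Tg N.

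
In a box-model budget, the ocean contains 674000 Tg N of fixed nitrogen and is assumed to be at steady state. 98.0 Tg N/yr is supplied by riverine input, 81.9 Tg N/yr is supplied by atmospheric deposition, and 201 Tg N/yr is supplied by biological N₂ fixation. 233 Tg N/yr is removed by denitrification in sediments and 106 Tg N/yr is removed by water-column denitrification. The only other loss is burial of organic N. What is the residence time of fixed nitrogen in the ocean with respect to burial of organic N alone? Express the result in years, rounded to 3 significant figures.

At steady state ΣF_in = ΣF_out.
ΣF_in = 98.0 + 81.9 + 201 = 380.90 Tg N/yr.
Burial of organic N flux = ΣF_in − (233 + 106) = 380.90 − 339.0 = 41.90 Tg N/yr.
τ = M / F = 674000 / 41.90 = 16090 yr.

16100 yr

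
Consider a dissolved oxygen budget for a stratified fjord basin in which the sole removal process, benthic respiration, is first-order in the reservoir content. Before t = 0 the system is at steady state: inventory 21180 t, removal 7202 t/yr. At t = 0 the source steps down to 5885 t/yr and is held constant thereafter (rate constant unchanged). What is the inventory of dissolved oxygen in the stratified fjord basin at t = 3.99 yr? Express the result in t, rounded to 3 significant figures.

18300 t

Residence time τ = M₀/F₀ = 2.941 yr. The eventual steady state is M_∞ = M₀·(F₁/F₀) = 21180 × 5885/7202 = 17307 t.
The anomaly ΔM(t) = M(t) − M_∞ decays as ΔM₀·e^(−t/τ) with ΔM₀ = 21180 − 17307 = 3873 t.
At t = 3.99 yr, e^(−t/τ) = e^(−1.357) = 0.2575, so ΔM = 997.3 t and M = 17307 + 997.3 = 18304 t.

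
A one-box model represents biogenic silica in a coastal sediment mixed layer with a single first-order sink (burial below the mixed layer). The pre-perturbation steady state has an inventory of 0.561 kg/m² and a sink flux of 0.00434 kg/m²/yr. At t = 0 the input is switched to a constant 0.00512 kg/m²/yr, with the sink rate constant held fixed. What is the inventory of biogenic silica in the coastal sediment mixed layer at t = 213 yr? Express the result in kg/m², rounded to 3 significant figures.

The sink rate constant is k = F₀/M₀ = 0.00434/0.561 = 0.007736 yr⁻¹.
Solving dM/dt = F₁ − kM with M(0) = M₀ gives M(t) = F₁/k + (M₀ − F₁/k)·e^(−kt).
F₁/k = 0.00512/0.007736 = 0.66182 kg/m²; kt = 0.007736 × 213 = 1.648, e^(−kt) = 0.1925.
M(213) = 0.66182 + (0.561 − 0.66182) × 0.1925 = 0.66182 − 0.01941 = 0.64242 kg/m².

0.642 kg/m²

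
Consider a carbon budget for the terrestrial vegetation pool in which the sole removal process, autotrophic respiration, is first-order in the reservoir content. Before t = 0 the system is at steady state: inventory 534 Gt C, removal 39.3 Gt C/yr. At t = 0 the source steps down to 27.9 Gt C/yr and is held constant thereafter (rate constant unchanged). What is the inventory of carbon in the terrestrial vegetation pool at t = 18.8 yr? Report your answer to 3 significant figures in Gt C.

The sink rate constant is k = F₀/M₀ = 39.3/534 = 0.07360 yr⁻¹.
Solving dM/dt = F₁ − kM with M(0) = M₀ gives M(t) = F₁/k + (M₀ − F₁/k)·e^(−kt).
F₁/k = 27.9/0.07360 = 379.10 Gt C; kt = 0.07360 × 18.8 = 1.384, e^(−kt) = 0.2507.
M(18.8) = 379.10 + (534 − 379.10) × 0.2507 = 379.10 + 38.83 = 417.93 Gt C.

418 Gt C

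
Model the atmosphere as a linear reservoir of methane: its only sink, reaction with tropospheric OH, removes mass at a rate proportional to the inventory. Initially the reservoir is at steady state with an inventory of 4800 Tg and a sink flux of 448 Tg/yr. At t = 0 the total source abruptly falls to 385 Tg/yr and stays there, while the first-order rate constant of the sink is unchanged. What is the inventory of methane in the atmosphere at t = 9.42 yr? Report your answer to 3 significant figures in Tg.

The sink rate constant is k = F₀/M₀ = 448/4800 = 0.09333 yr⁻¹.
Solving dM/dt = F₁ − kM with M(0) = M₀ gives M(t) = F₁/k + (M₀ − F₁/k)·e^(−kt).
F₁/k = 385/0.09333 = 4125.0 Tg; kt = 0.09333 × 9.42 = 0.8792, e^(−kt) = 0.4151.
M(9.42) = 4125.0 + (4800 − 4125.0) × 0.4151 = 4125.0 + 280.2 = 4405.2 Tg.

4410 Tg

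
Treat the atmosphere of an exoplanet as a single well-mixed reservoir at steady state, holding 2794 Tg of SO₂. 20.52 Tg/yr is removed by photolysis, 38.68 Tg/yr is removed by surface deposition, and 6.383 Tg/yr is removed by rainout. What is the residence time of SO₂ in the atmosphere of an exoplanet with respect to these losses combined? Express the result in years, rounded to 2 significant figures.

43 yr

Total removal = 20.52 + 38.68 + 6.383 = 65.583 Tg/yr.
τ = M / ΣF_out = 2794 / 65.583 = 42.60 yr.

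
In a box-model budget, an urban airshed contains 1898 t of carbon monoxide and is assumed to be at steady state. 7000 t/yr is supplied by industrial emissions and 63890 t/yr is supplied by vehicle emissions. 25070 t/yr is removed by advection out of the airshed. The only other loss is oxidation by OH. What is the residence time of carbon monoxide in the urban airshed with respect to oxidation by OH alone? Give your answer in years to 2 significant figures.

0.041 yr

At steady state ΣF_in = ΣF_out.
ΣF_in = 7000 + 63890 = 70890 t/yr.
Oxidation by OH flux = ΣF_in − (25070) = 70890 − 25070 = 45820 t/yr.
τ = M / F = 1898 / 45820 = 0.04142 yr.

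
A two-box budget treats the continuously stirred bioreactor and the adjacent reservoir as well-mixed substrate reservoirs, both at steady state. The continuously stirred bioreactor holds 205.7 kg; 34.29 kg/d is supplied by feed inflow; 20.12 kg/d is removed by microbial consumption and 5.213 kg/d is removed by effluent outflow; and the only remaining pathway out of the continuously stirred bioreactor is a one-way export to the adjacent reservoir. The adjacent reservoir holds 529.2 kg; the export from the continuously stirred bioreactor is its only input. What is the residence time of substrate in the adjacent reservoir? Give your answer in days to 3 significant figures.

Balance the continuously stirred bioreactor: ΣF_in = 34.290 kg/d.
Export to the adjacent reservoir = ΣF_in − (20.12 + 5.213) = 8.9570 kg/d.
At steady state the output of the adjacent reservoir equals its input, 8.9570 kg/d.
τ = M / F = 529.2 / 8.9570 = 59.08 d.

59.1 d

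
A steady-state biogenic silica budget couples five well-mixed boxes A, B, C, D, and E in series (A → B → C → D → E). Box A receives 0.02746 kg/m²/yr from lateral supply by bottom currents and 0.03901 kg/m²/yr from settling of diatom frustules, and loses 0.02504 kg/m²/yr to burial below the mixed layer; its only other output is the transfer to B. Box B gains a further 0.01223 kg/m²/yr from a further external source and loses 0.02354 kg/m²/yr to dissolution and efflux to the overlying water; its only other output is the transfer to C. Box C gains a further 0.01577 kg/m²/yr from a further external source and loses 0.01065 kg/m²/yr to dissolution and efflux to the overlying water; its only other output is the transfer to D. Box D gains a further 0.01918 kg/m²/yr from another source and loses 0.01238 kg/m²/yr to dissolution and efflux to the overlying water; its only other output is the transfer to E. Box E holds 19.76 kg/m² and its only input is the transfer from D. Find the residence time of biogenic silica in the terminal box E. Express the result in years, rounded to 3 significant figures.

Box A: F(A→B) = (0.02746 + 0.03901) − 0.02504 = 0.041430 kg/m²/yr.
Box B: F(B→C) = (0.041430 + 0.01223) − 0.02354 = 0.030120 kg/m²/yr.
Box C: F(C→D) = (0.030120 + 0.01577) − 0.01065 = 0.035240 kg/m²/yr.
Box D: F(D→E) = (0.035240 + 0.01918) − 0.01238 = 0.042040 kg/m²/yr.
Box E throughput = its input = 0.042040 kg/m²/yr; τ = 19.76 / 0.042040 = 470.0 yr.

470 yr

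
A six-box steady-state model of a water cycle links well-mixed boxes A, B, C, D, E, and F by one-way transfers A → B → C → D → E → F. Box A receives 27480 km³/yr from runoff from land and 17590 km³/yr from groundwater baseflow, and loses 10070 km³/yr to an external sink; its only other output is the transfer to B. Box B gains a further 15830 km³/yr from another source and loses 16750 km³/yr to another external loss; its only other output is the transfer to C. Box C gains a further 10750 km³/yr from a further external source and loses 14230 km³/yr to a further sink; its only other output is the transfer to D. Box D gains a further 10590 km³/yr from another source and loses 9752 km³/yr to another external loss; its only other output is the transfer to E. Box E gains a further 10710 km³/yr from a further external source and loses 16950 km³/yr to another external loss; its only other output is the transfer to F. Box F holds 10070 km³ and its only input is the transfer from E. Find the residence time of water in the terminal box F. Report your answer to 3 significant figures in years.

0.400 yr

Box A: F(A→B) = (27480 + 17590) − 10070 = 35000 km³/yr.
Box B: F(B→C) = (35000 + 15830) − 16750 = 34080 km³/yr.
Box C: F(C→D) = (34080 + 10750) − 14230 = 30600 km³/yr.
Box D: F(D→E) = (30600 + 10590) − 9752 = 31438 km³/yr.
Box E: F(E→F) = (31438 + 10710) − 16950 = 25198 km³/yr.
Box F throughput = its input = 25198 km³/yr; τ = 10070 / 25198 = 0.3996 yr.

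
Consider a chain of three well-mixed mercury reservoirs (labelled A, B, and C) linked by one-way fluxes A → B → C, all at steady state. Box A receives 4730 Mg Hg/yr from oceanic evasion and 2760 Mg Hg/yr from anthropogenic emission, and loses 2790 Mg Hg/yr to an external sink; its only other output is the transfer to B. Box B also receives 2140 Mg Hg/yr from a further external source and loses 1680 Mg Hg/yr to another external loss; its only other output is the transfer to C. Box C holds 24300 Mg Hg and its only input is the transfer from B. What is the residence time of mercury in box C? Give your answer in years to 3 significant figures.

Box A: F(A→B) = (4730 + 2760) − 2790 = 4700.0 Mg Hg/yr.
Box B: F(B→C) = (4700.0 + 2140) − 1680 = 5160.0 Mg Hg/yr.
Box C throughput = its input = 5160.0 Mg Hg/yr; τ = 24300 / 5160.0 = 4.709 yr.

4.71 yr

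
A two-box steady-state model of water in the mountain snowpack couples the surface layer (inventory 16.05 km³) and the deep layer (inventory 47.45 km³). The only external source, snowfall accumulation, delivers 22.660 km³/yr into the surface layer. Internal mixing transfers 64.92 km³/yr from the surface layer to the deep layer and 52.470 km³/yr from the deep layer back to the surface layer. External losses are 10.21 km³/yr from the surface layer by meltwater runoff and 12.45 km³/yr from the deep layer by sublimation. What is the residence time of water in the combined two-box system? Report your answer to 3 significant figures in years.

For the system as a whole, the A↔B exchange is internal and contributes nothing to the throughput; only the external sinks remove mass.
M_total = 16.05 + 47.45 = 63.500 km³.
ΣF_external_out = 10.21 + 12.45 = 22.660 km³/yr.
τ = M_total / ΣF_ext = 63.500 / 22.660 = 2.802 yr.

2.80 yr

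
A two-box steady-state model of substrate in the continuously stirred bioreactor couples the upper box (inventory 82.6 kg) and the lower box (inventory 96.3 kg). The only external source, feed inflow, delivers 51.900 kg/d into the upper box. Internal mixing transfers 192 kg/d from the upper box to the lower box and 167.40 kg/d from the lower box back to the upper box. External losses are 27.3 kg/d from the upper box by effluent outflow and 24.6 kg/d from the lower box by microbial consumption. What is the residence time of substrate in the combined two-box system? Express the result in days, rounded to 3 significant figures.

For the system as a whole, the A↔B exchange is internal and contributes nothing to the throughput; only the external sinks remove mass.
M_total = 82.6 + 96.3 = 178.90 kg.
ΣF_external_out = 27.3 + 24.6 = 51.900 kg/d.
τ = M_total / ΣF_ext = 178.90 / 51.900 = 3.447 d.

3.45 d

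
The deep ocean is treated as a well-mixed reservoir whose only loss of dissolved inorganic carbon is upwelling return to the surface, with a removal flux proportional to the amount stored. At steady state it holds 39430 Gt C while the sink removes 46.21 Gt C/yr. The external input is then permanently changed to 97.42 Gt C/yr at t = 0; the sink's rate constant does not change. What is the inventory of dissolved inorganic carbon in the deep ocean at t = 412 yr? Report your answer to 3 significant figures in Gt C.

τ = M₀/F₀ = 39430/46.21 = 853.3 yr; rate constant k = 1/τ.
New steady state M_∞ = F₁/k = F₁·τ = 97.42 × 853.3 = 83126 Gt C.
M(t) = M_∞ + (M₀ − M_∞)·e^(−t/τ); t/τ = 412/853.3 = 0.4828, so e^(−t/τ) = 0.6170.
M(t) = 83126 − 43700 × 0.6170 = 56165 Gt C.

56200 Gt C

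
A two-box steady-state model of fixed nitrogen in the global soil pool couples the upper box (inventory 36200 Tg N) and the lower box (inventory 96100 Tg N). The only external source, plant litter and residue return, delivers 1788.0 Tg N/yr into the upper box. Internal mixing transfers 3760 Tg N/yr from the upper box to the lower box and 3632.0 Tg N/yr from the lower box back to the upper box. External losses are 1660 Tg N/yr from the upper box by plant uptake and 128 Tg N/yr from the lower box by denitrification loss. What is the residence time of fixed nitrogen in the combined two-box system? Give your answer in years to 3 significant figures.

74.0 yr

For the system as a whole, the A↔B exchange is internal and contributes nothing to the throughput; only the external sinks remove mass.
M_total = 36200 + 96100 = 132300 Tg N.
ΣF_external_out = 1660 + 128 = 1788.0 Tg N/yr.
τ = M_total / ΣF_ext = 132300 / 1788.0 = 73.99 yr.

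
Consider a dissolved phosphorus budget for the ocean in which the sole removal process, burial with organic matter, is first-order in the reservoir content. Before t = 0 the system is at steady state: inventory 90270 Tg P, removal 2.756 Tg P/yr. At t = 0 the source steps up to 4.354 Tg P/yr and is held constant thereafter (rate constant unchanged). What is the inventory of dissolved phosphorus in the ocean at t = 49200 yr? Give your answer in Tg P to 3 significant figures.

τ = M₀/F₀ = 90270/2.756 = 32750 yr; rate constant k = 1/τ.
New steady state M_∞ = F₁/k = F₁·τ = 4.354 × 32750 = 142610 Tg P.
M(t) = M_∞ + (M₀ − M_∞)·e^(−t/τ); t/τ = 49200/32750 = 1.502, so e^(−t/τ) = 0.2227.
M(t) = 142610 − 52340 × 0.2227 = 130960 Tg P.

131000 Tg P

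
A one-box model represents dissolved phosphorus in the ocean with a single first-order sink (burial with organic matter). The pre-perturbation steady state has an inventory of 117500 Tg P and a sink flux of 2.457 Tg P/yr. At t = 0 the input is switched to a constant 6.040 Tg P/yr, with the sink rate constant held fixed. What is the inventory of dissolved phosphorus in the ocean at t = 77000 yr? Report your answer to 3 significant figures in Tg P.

The sink rate constant is k = F₀/M₀ = 2.457/117500 = 2.091×10^-5 yr⁻¹.
Solving dM/dt = F₁ − kM with M(0) = M₀ gives M(t) = F₁/k + (M₀ − F₁/k)·e^(−kt).
F₁/k = 6.040/2.091×10^-5 = 288850 Tg P; kt = 2.091×10^-5 × 77000 = 1.610, e^(−kt) = 0.1999.
M(77000) = 288850 + (117500 − 288850) × 0.1999 = 288850 − 34250 = 254600 Tg P.

255000 Tg P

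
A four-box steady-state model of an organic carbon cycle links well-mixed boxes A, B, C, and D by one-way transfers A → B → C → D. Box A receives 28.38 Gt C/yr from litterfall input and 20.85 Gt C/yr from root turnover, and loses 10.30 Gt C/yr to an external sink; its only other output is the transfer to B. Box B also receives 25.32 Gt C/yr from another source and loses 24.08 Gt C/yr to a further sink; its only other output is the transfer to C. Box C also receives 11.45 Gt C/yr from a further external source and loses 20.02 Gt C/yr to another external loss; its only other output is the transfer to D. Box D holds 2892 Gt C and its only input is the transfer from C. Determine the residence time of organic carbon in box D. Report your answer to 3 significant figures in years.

91.5 yr

Box A: F(A→B) = (28.38 + 20.85) − 10.30 = 38.930 Gt C/yr.
Box B: F(B→C) = (38.930 + 25.32) − 24.08 = 40.170 Gt C/yr.
Box C: F(C→D) = (40.170 + 11.45) − 20.02 = 31.600 Gt C/yr.
Box D throughput = its input = 31.600 Gt C/yr; τ = 2892 / 31.600 = 91.52 yr.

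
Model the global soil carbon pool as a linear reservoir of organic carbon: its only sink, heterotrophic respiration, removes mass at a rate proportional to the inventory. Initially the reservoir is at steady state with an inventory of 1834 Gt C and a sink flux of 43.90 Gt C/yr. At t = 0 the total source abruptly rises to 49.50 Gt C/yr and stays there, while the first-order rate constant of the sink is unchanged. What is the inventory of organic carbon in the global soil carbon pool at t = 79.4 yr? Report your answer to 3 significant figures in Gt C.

Residence time τ = M₀/F₀ = 41.78 yr. The eventual steady state is M_∞ = M₀·(F₁/F₀) = 1834 × 49.50/43.90 = 2067.9 Gt C.
The anomaly ΔM(t) = M(t) − M_∞ decays as ΔM₀·e^(−t/τ) with ΔM₀ = 1834 − 2067.9 = −233.9 Gt C.
At t = 79.4 yr, e^(−t/τ) = e^(−1.901) = 0.1495, so ΔM = −34.97 Gt C and M = 2067.9 − 34.97 = 2033.0 Gt C.

2030 Gt C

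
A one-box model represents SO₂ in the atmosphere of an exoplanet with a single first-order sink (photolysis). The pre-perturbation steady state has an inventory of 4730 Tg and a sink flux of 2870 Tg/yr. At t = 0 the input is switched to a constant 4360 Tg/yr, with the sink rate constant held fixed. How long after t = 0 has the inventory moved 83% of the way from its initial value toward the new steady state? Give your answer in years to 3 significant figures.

τ = M₀/F₀ = 4730/2870 = 1.648 yr.
The remaining gap fraction is e^(−t/τ); 83% covered ⇒ e^(−t/τ) = 0.170.
t = −τ ln(0.170) = 1.648 × 1.772 = 2.920 yr.

2.92 yr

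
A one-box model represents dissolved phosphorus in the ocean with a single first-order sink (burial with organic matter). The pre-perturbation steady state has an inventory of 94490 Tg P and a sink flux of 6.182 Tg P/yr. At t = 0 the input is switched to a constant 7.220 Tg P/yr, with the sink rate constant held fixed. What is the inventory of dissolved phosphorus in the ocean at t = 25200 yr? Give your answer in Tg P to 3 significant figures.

107000 Tg P

τ = M₀/F₀ = 94490/6.182 = 15280 yr; rate constant k = 1/τ.
New steady state M_∞ = F₁/k = F₁·τ = 7.220 × 15280 = 110360 Tg P.
M(t) = M_∞ + (M₀ − M_∞)·e^(−t/τ); t/τ = 25200/15280 = 1.649, so e^(−t/τ) = 0.1923.
M(t) = 110360 − 15870 × 0.1923 = 107300 Tg P.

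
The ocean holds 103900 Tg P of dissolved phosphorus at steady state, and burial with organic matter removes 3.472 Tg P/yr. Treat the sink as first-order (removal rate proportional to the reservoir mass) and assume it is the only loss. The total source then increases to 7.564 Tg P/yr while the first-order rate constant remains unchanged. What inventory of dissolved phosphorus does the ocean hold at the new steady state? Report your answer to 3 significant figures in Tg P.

226000 Tg P

Rate constant k = F/M = 3.472 / 103900 = 3.342×10^-5 yr⁻¹.
At the new steady state, source = k·M_new ⇒ M_new = 7.564 / 3.342×10^-5 = 226400 Tg P.
(Equivalently M_new = M × F_new/F_old = 103900 × 7.564/3.472.)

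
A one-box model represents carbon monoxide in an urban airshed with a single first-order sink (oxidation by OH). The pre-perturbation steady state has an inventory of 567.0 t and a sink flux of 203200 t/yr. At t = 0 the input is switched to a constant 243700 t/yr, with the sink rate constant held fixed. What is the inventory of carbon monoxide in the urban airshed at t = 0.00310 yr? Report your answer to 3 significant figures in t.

643 t

Residence time τ = M₀/F₀ = 0.002790 yr. The eventual steady state is M_∞ = M₀·(F₁/F₀) = 567.0 × 243700/203200 = 680.01 t.
The anomaly ΔM(t) = M(t) − M_∞ decays as ΔM₀·e^(−t/τ) with ΔM₀ = 567.0 − 680.01 = −113.0 t.
At t = 0.00310 yr, e^(−t/τ) = e^(−1.111) = 0.3292, so ΔM = −37.21 t and M = 680.01 − 37.21 = 642.80 t.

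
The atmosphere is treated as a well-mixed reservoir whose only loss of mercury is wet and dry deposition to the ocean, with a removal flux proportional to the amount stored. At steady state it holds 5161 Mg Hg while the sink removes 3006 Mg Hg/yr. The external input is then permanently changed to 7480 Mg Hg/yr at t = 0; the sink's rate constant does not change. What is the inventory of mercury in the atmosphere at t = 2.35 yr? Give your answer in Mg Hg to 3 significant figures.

τ = M₀/F₀ = 5161/3006 = 1.717 yr; rate constant k = 1/τ.
New steady state M_∞ = F₁/k = F₁·τ = 7480 × 1.717 = 12842 Mg Hg.
M(t) = M_∞ + (M₀ − M_∞)·e^(−t/τ); t/τ = 2.35/1.717 = 1.369, so e^(−t/τ) = 0.2544.
M(t) = 12842 − 7681 × 0.2544 = 10888 Mg Hg.

10900 Mg Hg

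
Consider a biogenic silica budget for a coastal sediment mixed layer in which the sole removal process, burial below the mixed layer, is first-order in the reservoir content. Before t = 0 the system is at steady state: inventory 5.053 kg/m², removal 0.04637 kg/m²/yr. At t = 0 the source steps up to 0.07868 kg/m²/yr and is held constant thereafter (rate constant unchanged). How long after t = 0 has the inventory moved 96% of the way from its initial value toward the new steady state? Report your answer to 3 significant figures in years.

351 yr

τ = M₀/F₀ = 5.053/0.04637 = 109.0 yr.
The remaining gap fraction is e^(−t/τ); 96% covered ⇒ e^(−t/τ) = 0.0400.
t = −τ ln(0.0400) = 109.0 × 3.219 = 350.8 yr.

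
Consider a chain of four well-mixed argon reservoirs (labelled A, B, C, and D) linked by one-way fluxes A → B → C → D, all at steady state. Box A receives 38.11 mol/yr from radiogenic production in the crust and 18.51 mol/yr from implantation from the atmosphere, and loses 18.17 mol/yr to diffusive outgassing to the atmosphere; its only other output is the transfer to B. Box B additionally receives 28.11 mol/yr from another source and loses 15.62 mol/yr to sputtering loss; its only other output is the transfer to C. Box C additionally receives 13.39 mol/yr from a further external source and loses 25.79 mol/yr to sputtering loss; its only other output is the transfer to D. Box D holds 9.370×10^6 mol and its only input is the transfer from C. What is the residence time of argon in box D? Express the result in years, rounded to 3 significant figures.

Box A: F(A→B) = (38.11 + 18.51) − 18.17 = 38.450 mol/yr.
Box B: F(B→C) = (38.450 + 28.11) − 15.62 = 50.940 mol/yr.
Box C: F(C→D) = (50.940 + 13.39) − 25.79 = 38.540 mol/yr.
Box D throughput = its input = 38.540 mol/yr; τ = 9.370×10^6 / 38.540 = 243100 yr.

243000 yr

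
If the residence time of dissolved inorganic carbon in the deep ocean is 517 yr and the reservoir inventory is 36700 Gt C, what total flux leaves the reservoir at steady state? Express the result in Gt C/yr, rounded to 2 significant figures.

71 Gt C/yr

F = M / τ = 36700 / 517 = 70.99 Gt C/yr.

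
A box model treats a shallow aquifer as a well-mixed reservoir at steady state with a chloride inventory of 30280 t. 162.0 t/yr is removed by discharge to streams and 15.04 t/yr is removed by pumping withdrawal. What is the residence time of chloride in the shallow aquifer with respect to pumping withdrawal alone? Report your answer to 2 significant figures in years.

2000 yr

Residence time with respect to a single sink: τ = M / F_sink.
τ = 30280 / 15.04 = 2013 yr.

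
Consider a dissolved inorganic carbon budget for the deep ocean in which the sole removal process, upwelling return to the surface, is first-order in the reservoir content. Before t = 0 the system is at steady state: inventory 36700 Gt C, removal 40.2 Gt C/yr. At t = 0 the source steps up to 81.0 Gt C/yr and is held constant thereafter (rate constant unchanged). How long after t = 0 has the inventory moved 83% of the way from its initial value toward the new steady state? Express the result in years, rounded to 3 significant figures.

1620 yr

τ = M₀/F₀ = 36700/40.2 = 912.9 yr.
The remaining gap fraction is e^(−t/τ); 83% covered ⇒ e^(−t/τ) = 0.170.
t = −τ ln(0.170) = 912.9 × 1.772 = 1618 yr.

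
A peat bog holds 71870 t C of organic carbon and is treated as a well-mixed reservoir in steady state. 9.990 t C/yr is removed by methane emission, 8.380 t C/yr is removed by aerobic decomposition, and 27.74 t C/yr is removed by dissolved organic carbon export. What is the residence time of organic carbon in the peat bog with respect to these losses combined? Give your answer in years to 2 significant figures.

1600 yr

Total removal = 9.990 + 8.380 + 27.74 = 46.110 t C/yr.
τ = M / ΣF_out = 71870 / 46.110 = 1559 yr.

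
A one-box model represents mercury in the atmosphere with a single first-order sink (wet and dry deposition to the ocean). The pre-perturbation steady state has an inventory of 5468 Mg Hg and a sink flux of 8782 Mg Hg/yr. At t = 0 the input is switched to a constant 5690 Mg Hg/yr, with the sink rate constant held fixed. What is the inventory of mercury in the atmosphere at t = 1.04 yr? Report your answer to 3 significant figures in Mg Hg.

τ = M₀/F₀ = 5468/8782 = 0.6226 yr; rate constant k = 1/τ.
New steady state M_∞ = F₁/k = F₁·τ = 5690 × 0.6226 = 3542.8 Mg Hg.
M(t) = M_∞ + (M₀ − M_∞)·e^(−t/τ); t/τ = 1.04/0.6226 = 1.670, so e^(−t/τ) = 0.1882.
M(t) = 3542.8 + 1925 × 0.1882 = 3905.1 Mg Hg.

3910 Mg Hg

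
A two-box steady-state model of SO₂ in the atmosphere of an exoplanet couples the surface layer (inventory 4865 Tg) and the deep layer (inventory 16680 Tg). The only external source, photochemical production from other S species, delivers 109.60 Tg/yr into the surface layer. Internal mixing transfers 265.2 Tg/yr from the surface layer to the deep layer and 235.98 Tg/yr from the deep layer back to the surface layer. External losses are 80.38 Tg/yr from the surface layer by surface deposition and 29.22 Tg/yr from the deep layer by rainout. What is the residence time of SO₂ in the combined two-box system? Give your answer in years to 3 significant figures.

197 yr

Residence time in the combined system uses the total inventory and the total *external* removal — internal exchanges between the two boxes cancel.
M_total = 4865 + 16680 = 21545 Tg.
ΣF_external_out = 80.38 + 29.22 = 109.60 Tg/yr.
τ = M_total / ΣF_ext = 21545 / 109.60 = 196.6 yr.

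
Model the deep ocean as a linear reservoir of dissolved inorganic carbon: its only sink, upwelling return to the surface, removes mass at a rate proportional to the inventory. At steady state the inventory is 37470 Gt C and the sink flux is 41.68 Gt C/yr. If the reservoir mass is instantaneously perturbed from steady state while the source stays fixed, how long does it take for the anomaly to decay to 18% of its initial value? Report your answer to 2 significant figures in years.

For a linear reservoir the anomaly decays as exp(−t/τ) with τ = M/F = 37470/41.68 = 899.0 yr.
exp(−t/τ) = 0.18 ⇒ t = −τ ln(0.18) = 899.0 × 1.715 = 1542 yr.

1500 yr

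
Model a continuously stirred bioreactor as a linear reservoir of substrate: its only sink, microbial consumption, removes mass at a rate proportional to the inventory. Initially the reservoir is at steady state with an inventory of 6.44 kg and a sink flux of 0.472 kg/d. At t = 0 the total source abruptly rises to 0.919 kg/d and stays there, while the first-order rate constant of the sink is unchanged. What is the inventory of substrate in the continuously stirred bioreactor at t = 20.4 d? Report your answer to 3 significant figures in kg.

Residence time τ = M₀/F₀ = 13.64 d. The eventual steady state is M_∞ = M₀·(F₁/F₀) = 6.44 × 0.919/0.472 = 12.539 kg.
The anomaly ΔM(t) = M(t) − M_∞ decays as ΔM₀·e^(−t/τ) with ΔM₀ = 6.44 − 12.539 = −6.099 kg.
At t = 20.4 d, e^(−t/τ) = e^(−1.495) = 0.2242, so ΔM = −1.367 kg and M = 12.539 − 1.367 = 11.171 kg.

11.2 kg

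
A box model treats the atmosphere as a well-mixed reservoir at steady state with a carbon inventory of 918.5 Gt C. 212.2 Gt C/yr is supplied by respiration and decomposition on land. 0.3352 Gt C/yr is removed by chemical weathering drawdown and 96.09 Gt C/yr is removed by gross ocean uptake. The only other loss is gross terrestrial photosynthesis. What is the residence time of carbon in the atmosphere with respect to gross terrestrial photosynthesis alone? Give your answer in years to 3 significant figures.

At steady state ΣF_in = ΣF_out.
ΣF_in = 212.20 Gt C/yr.
Gross terrestrial photosynthesis flux = ΣF_in − (0.3352 + 96.09) = 212.20 − 96.43 = 115.8 Gt C/yr.
τ = M / F = 918.5 / 115.8 = 7.934 yr.

7.93 yr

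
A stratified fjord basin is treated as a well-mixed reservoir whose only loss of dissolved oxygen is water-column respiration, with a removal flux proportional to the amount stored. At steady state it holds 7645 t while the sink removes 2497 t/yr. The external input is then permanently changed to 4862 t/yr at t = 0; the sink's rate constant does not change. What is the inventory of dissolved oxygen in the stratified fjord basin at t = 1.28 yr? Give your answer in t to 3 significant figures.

Residence time τ = M₀/F₀ = 3.062 yr. The eventual steady state is M_∞ = M₀·(F₁/F₀) = 7645 × 4862/2497 = 14886 t.
The anomaly ΔM(t) = M(t) − M_∞ decays as ΔM₀·e^(−t/τ) with ΔM₀ = 7645 − 14886 = −7241 t.
At t = 1.28 yr, e^(−t/τ) = e^(−0.4181) = 0.6583, so ΔM = −4767 t and M = 14886 − 4767 = 10119 t.

10100 t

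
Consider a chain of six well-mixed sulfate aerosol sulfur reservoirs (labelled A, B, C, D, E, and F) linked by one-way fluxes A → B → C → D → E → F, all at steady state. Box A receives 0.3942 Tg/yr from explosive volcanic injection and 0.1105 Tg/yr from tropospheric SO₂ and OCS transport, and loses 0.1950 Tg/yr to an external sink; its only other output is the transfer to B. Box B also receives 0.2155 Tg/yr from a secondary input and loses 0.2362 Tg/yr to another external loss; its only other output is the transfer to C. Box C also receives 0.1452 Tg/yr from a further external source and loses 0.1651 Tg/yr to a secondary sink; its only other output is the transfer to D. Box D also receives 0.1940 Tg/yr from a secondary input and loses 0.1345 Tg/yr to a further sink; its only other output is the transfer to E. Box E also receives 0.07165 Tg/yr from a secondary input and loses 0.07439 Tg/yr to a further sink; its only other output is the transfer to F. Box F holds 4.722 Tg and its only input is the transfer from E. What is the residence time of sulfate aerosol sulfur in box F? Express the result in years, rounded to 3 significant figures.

14.5 yr

Box A: F(A→B) = (0.3942 + 0.1105) − 0.1950 = 0.30970 Tg/yr.
Box B: F(B→C) = (0.30970 + 0.2155) − 0.2362 = 0.28900 Tg/yr.
Box C: F(C→D) = (0.28900 + 0.1452) − 0.1651 = 0.26910 Tg/yr.
Box D: F(D→E) = (0.26910 + 0.1940) − 0.1345 = 0.32860 Tg/yr.
Box E: F(E→F) = (0.32860 + 0.07165) − 0.07439 = 0.32586 Tg/yr.
Box F throughput = its input = 0.32586 Tg/yr; τ = 4.722 / 0.32586 = 14.49 yr.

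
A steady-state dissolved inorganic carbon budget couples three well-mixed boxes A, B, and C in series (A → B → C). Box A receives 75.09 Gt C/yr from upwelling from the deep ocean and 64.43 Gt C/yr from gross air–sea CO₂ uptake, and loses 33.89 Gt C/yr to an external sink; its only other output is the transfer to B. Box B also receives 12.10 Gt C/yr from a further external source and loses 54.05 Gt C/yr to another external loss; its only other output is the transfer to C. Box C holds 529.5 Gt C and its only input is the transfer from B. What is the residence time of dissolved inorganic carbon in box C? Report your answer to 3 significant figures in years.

Box A: F(A→B) = (75.09 + 64.43) − 33.89 = 105.63 Gt C/yr.
Box B: F(B→C) = (105.63 + 12.10) − 54.05 = 63.680 Gt C/yr.
Box C throughput = its input = 63.680 Gt C/yr; τ = 529.5 / 63.680 = 8.315 yr.

8.32 yr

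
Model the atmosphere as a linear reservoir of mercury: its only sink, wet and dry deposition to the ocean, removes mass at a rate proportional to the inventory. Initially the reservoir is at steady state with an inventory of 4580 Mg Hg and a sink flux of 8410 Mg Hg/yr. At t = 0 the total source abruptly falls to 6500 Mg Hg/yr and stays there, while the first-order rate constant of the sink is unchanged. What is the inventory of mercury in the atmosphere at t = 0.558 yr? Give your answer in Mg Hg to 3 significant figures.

3910 Mg Hg

Residence time τ = M₀/F₀ = 0.5446 yr. The eventual steady state is M_∞ = M₀·(F₁/F₀) = 4580 × 6500/8410 = 3539.8 Mg Hg.
The anomaly ΔM(t) = M(t) − M_∞ decays as ΔM₀·e^(−t/τ) with ΔM₀ = 4580 − 3539.8 = 1040 Mg Hg.
At t = 0.558 yr, e^(−t/τ) = e^(−1.025) = 0.3589, so ΔM = 373.3 Mg Hg and M = 3539.8 + 373.3 = 3913.2 Mg Hg.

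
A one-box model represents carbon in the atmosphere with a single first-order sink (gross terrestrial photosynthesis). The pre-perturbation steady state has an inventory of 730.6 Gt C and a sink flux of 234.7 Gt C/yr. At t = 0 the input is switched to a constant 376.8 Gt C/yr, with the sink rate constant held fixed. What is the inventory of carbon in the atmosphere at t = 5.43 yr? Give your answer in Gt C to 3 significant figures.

Residence time τ = M₀/F₀ = 3.113 yr. The eventual steady state is M_∞ = M₀·(F₁/F₀) = 730.6 × 376.8/234.7 = 1172.9 Gt C.
The anomaly ΔM(t) = M(t) − M_∞ decays as ΔM₀·e^(−t/τ) with ΔM₀ = 730.6 − 1172.9 = −442.3 Gt C.
At t = 5.43 yr, e^(−t/τ) = e^(−1.744) = 0.1748, so ΔM = −77.30 Gt C and M = 1172.9 − 77.30 = 1095.6 Gt C.

1100 Gt C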